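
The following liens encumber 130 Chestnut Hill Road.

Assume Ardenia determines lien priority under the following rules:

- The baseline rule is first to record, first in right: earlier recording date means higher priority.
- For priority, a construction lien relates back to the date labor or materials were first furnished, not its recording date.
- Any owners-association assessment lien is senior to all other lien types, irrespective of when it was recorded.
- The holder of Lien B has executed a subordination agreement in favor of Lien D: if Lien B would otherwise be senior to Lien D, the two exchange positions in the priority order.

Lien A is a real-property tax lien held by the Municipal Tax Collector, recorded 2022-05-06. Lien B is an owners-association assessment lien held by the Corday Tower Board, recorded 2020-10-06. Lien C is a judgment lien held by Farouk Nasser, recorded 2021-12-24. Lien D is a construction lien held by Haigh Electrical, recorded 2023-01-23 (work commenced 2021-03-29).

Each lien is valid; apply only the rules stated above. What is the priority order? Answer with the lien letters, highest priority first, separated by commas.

Effective dates: D is treated as recorded 2021-03-29, the work-commencement date.
B, as an owners-association assessment lien, has superpriority and ranks first.
The other liens, earliest effective date first: D (2021-03-29), C (2021-12-24), A (2022-05-06).
The subordination applies — B was senior to D — so B and D swap.

D, B, C, A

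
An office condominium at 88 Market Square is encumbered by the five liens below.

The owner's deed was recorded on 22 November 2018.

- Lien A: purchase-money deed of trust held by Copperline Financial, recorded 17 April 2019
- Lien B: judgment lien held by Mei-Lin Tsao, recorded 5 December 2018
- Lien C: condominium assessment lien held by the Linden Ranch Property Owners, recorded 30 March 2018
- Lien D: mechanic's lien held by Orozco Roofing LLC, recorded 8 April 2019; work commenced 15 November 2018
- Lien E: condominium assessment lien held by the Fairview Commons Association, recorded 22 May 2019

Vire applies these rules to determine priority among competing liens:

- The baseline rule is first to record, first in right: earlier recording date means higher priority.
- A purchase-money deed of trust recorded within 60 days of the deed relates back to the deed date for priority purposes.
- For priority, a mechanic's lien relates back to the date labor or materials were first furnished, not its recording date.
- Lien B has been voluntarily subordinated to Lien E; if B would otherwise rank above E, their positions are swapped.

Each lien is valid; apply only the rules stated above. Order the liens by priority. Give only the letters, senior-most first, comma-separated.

C, D, E, A, B

Effective dates: A was recorded 146 days after the deed, outside the 60-day window, so it keeps its recording date; D relates back to 15 November 2018 (work commenced).
Sorted by effective date: C (30 March 2018), D (15 November 2018), B (5 December 2018), A (17 April 2019), E (22 May 2019).
B would otherwise be senior to E, so under the subordination agreement B and E exchange positions.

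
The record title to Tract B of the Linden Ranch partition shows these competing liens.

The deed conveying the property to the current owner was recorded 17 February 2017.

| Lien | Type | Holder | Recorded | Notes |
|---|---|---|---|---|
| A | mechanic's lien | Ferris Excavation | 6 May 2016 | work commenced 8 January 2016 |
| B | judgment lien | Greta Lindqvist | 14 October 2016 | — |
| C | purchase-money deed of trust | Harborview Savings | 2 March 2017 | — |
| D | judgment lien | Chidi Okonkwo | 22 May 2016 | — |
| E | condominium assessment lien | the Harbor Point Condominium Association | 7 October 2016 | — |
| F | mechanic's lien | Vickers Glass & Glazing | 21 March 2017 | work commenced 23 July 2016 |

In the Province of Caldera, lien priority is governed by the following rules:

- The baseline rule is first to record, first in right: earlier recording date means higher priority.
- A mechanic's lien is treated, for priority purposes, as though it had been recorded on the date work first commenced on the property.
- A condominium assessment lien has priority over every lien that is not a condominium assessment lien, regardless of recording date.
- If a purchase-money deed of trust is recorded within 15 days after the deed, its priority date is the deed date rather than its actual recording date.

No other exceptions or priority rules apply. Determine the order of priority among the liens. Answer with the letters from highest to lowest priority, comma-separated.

E, A, D, F, B, C

First, effective dates: A is treated as recorded 8 January 2016, the work-commencement date; C was recorded within the 15-day window, so its effective date is the deed date 17 February 2017; F is treated as recorded 23 July 2016, the work-commencement date.
E is a condominium assessment lien and takes priority over every other lien.
The other liens, earliest effective date first: A (8 January 2016), D (22 May 2016), F (23 July 2016), B (14 October 2016), C (17 February 2017).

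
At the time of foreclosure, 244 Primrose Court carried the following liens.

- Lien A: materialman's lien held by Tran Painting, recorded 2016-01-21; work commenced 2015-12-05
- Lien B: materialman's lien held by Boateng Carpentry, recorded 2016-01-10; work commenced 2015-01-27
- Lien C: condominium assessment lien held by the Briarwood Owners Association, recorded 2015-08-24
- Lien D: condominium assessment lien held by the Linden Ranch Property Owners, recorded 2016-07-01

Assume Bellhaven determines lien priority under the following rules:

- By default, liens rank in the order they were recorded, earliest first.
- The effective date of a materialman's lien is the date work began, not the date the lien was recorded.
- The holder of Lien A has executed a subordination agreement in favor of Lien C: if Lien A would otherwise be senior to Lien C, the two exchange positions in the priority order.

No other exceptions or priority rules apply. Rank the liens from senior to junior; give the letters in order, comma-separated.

B, C, A, D

Effective dates after the stated exceptions: A is treated as recorded 2015-12-05, the work-commencement date; B is treated as recorded 2015-01-27, the work-commencement date.
By effective date: B (2015-01-27), C (2015-08-24), A (2015-12-05), D (2016-07-01).
A is already junior to C, so the subordination agreement changes nothing.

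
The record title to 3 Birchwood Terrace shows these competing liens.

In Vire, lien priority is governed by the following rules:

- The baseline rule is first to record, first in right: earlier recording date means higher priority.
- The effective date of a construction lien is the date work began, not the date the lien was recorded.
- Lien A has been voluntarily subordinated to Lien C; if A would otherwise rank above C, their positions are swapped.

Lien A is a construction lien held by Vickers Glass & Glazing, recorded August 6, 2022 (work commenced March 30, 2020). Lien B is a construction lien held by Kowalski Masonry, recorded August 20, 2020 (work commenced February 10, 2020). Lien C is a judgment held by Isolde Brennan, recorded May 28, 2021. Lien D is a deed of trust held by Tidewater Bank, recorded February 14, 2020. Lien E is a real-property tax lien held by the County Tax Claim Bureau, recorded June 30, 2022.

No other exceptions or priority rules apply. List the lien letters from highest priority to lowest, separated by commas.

First, effective dates: A's effective date is March 30, 2020, when work began; B relates back to February 10, 2020 (work commenced).
By effective date, earliest first: B (February 10, 2020), D (February 14, 2020), A (March 30, 2020), C (May 28, 2021), E (June 30, 2022).
The subordination applies — A was senior to C — so A and C swap.

B, D, C, A, E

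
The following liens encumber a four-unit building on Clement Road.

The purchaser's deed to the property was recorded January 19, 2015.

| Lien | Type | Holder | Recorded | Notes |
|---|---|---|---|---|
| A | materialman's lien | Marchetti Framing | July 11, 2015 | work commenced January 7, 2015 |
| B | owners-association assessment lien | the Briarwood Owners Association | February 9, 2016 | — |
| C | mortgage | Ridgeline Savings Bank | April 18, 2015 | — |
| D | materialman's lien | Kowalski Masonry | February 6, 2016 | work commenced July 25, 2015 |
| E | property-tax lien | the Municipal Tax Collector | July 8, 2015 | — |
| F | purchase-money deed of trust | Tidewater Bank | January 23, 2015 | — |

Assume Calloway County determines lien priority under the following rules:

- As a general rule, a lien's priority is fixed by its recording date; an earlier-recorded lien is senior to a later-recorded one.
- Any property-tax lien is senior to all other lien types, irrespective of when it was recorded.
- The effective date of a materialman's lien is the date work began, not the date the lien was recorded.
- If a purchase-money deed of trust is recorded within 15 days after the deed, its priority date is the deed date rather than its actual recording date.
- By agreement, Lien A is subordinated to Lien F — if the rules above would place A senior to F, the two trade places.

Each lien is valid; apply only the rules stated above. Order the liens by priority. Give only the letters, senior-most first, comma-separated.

Effective dates: A is treated as recorded January 7, 2015, the work-commencement date; D is treated as recorded July 25, 2015, the work-commencement date; F was recorded within the 15-day window, so its effective date is the deed date January 19, 2015.
E, as a property-tax lien, has superpriority and ranks first.
The other liens, earliest effective date first: A (January 7, 2015), F (January 19, 2015), C (April 18, 2015), D (July 25, 2015), B (February 9, 2016).
Because A would otherwise rank above F, the subordination swaps them.

E, F, A, C, D, B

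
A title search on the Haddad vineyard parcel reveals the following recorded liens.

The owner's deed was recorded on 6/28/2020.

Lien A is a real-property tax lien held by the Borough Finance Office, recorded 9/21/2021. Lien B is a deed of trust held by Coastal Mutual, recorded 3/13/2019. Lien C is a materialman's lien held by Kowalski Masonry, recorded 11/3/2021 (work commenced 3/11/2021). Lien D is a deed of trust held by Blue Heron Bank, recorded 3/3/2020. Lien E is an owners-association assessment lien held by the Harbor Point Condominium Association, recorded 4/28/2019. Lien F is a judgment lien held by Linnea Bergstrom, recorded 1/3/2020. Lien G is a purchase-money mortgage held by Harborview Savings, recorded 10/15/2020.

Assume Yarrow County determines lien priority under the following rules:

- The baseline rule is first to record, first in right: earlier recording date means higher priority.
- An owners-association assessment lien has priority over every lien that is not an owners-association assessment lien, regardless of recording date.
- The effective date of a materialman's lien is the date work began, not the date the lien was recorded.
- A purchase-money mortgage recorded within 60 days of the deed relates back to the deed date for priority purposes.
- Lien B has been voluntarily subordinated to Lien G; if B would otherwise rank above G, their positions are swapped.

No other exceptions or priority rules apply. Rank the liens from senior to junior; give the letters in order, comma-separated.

Effective dates after the stated exceptions: C is treated as recorded 3/11/2021, the work-commencement date; G was recorded 109 days after the deed, outside the 60-day window, so it keeps its recording date.
E is an owners-association assessment lien and takes priority over every other lien.
Among the remaining liens, by effective date: B (3/13/2019), F (1/3/2020), D (3/3/2020), G (10/15/2020), C (3/11/2021), A (9/21/2021).
B would otherwise be senior to G, so under the subordination agreement B and G exchange positions.

E, G, F, D, B, C, A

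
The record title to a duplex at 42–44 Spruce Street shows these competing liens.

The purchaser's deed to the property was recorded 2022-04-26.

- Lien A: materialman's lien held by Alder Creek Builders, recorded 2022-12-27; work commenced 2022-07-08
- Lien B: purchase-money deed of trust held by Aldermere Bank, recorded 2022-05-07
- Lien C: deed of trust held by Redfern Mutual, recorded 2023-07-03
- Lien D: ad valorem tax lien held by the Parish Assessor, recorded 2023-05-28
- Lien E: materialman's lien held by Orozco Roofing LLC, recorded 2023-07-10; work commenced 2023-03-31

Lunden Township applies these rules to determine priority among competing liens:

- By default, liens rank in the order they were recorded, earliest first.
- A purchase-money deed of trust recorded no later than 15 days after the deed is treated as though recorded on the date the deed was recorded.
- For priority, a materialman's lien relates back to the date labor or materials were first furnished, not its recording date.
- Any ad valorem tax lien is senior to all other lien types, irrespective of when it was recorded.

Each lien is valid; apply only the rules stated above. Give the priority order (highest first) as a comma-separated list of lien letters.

Adjusting effective dates: A is treated as recorded 2022-07-08, the work-commencement date; B was recorded within the 15-day window, so its effective date is the deed date 2022-04-26; E relates back to 2023-03-31 (work commenced).
D is an ad valorem tax lien, so it outranks all other liens regardless of date.
Ordering the rest by effective date: B (2022-04-26), A (2022-07-08), E (2023-03-31), C (2023-07-03).

D, B, A, E, C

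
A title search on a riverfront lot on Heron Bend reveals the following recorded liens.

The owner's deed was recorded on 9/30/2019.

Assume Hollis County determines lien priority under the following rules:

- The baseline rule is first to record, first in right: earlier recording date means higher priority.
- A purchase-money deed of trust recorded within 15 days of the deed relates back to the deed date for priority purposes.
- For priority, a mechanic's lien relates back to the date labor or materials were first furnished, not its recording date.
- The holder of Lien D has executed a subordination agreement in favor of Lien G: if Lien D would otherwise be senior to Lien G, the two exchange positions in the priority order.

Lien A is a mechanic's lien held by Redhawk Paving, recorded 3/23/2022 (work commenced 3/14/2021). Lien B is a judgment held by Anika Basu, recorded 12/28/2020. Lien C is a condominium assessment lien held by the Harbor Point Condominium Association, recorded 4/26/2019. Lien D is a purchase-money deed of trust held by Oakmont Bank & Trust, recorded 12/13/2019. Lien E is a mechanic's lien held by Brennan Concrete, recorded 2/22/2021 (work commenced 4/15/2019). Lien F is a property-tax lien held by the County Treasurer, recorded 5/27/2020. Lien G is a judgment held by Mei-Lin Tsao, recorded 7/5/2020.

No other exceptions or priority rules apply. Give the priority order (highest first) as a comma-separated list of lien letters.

E, C, G, F, D, B, A

Effective dates after the stated exceptions: A relates back to 3/14/2021 (work commenced); D was recorded 74 days after the deed, outside the 15-day window, so it keeps its recording date; E relates back to 4/15/2019 (work commenced).
Sorted by effective date: E (4/15/2019), C (4/26/2019), D (12/13/2019), F (5/27/2020), G (7/5/2020), B (12/28/2020), A (3/14/2021).
D would otherwise be senior to G, so under the subordination agreement D and G exchange positions.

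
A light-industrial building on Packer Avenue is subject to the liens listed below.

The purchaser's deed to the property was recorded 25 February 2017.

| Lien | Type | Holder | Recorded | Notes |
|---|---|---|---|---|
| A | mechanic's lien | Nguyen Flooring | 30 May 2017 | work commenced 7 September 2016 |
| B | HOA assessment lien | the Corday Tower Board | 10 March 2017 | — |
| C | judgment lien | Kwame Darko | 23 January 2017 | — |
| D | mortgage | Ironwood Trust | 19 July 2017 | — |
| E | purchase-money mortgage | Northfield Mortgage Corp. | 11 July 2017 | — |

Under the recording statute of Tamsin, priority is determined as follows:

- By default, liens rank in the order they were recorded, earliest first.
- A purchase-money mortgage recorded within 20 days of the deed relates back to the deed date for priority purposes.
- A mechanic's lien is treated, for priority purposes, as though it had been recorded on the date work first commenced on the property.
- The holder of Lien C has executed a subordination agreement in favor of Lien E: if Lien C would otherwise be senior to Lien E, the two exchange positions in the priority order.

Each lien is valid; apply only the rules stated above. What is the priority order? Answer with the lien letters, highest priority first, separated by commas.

First, effective dates: A relates back to 7 September 2016 (work commenced); E was recorded 136 days after the deed, outside the 20-day window, so it keeps its recording date.
Sorted by effective date: A (7 September 2016), C (23 January 2017), B (10 March 2017), E (11 July 2017), D (19 July 2017).
C is senior to E before the subordination, so the two trade places.

A, E, B, C, D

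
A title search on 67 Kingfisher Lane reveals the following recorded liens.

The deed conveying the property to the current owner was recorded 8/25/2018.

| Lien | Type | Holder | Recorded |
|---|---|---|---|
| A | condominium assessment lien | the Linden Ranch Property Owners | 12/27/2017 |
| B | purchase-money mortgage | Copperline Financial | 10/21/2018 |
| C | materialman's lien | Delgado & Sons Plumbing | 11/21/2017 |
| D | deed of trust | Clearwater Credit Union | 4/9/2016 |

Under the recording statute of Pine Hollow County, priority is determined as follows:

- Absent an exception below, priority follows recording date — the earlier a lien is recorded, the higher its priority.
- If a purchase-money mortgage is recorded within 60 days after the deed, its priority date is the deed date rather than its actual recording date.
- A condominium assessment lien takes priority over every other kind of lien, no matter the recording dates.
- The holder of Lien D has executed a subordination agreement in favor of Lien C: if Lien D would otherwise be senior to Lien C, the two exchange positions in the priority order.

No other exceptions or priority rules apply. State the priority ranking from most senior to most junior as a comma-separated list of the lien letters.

Effective dates: B relates back to the deed date 8/25/2018.
A is a condominium assessment lien, so it outranks all other liens regardless of date.
Remaining liens by effective date: D (4/9/2016), C (11/21/2017), B (8/25/2018).
D is senior to C before the subordination, so the two trade places.

A, C, D, B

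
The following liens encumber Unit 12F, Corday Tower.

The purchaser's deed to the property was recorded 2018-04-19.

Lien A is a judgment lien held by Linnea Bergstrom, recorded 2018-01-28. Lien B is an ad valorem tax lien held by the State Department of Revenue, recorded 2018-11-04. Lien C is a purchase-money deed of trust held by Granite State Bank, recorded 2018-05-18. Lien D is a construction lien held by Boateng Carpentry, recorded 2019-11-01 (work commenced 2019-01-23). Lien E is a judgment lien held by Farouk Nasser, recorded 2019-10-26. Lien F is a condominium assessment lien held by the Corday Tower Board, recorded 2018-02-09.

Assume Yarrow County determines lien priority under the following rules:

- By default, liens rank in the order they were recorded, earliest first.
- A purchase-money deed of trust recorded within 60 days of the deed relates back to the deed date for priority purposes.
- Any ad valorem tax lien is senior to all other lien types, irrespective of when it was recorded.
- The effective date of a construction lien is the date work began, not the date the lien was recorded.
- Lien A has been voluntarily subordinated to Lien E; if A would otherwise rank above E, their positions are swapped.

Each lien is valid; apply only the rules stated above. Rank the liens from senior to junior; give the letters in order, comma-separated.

Adjusting effective dates: C's effective date is the deed date, 2018-04-19; D relates back to 2019-01-23 (work commenced).
B is an ad valorem tax lien, so it outranks all other liens regardless of date.
Ordering the rest by effective date: A (2018-01-28), F (2018-02-09), C (2018-04-19), D (2019-01-23), E (2019-10-26).
Because A would otherwise rank above E, the subordination swaps them.

B, E, F, C, D, A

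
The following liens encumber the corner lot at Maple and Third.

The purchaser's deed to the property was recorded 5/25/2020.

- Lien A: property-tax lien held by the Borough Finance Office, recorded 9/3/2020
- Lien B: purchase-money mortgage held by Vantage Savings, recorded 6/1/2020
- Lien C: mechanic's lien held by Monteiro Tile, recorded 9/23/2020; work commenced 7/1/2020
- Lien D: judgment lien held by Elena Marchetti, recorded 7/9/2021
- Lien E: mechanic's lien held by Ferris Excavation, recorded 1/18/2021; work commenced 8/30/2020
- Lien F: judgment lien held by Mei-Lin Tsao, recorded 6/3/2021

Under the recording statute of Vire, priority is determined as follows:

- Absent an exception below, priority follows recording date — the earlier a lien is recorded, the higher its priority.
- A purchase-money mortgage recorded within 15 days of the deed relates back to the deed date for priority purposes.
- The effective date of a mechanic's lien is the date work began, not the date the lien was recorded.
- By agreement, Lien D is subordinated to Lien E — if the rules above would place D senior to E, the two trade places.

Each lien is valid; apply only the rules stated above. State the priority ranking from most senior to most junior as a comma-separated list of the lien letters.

Adjusting effective dates: B's effective date is the deed date, 5/25/2020; C is treated as recorded 7/1/2020, the work-commencement date; E is treated as recorded 8/30/2020, the work-commencement date.
By effective date: B (5/25/2020), C (7/1/2020), E (8/30/2020), A (9/3/2020), F (6/3/2021), D (7/9/2021).
D already ranks below E; the subordination has no effect.

B, C, E, A, F, D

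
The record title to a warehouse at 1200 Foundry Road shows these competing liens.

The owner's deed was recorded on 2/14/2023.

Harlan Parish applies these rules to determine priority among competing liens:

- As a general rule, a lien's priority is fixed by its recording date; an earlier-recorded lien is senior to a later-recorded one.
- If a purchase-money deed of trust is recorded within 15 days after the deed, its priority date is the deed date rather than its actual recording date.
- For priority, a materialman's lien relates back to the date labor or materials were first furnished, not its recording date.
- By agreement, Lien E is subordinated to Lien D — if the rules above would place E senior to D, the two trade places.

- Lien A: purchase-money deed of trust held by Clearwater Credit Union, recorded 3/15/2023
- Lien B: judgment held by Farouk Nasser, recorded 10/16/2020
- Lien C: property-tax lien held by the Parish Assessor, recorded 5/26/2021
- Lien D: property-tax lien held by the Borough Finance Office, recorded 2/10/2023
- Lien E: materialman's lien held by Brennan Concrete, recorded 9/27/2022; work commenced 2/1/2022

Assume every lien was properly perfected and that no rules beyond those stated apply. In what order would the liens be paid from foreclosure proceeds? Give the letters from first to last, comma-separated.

B, C, D, E, A

Effective dates: A missed the 15-day window (29 days after the deed), so its recording date stands; E's effective date is 2/1/2022, when work began.
By effective date, earliest first: B (10/16/2020), C (5/26/2021), E (2/1/2022), D (2/10/2023), A (3/15/2023).
E is senior to D before the subordination, so the two trade places.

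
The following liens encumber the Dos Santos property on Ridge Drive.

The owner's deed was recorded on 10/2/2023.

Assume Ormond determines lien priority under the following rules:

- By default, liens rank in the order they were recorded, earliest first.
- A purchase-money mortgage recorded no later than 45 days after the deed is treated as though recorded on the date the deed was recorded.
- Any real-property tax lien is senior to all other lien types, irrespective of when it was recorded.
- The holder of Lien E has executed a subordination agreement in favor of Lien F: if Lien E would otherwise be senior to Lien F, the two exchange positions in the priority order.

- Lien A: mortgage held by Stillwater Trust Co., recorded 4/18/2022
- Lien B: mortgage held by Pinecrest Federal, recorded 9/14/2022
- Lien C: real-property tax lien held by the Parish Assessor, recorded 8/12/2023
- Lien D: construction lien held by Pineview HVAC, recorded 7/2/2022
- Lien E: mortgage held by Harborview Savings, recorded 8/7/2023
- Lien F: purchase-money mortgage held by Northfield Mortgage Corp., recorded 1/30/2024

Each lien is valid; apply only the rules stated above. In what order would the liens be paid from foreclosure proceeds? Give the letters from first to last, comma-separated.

Adjusting effective dates: F was recorded 120 days after the deed — beyond 45 days — so no relation-back applies.
C is a real-property tax lien, so it outranks all other liens regardless of date.
Ordering the rest by effective date: A (4/18/2022), D (7/2/2022), B (9/14/2022), E (8/7/2023), F (1/30/2024).
The subordination applies — E was senior to F — so E and F swap.

C, A, D, B, F, E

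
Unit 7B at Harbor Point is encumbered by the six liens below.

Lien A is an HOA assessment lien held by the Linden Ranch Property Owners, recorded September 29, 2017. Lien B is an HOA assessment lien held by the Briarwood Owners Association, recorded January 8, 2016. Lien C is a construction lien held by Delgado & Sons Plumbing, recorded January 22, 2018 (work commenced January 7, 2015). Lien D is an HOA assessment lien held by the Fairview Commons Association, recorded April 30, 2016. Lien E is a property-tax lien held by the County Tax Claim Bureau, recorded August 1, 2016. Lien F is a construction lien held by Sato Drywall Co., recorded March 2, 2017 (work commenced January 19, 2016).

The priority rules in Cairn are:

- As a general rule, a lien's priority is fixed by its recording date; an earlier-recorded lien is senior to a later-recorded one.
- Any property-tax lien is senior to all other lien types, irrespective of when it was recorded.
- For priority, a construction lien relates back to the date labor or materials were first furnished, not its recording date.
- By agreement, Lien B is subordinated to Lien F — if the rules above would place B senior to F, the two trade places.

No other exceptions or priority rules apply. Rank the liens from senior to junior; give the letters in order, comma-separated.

E, C, F, B, D, A

Effective dates after the stated exceptions: C is treated as recorded January 7, 2015, the work-commencement date; F's effective date is January 19, 2016, when work began.
E is a property-tax lien and takes priority over every other lien.
Among the remaining liens, by effective date: C (January 7, 2015), B (January 8, 2016), F (January 19, 2016), D (April 30, 2016), A (September 29, 2017).
B would otherwise be senior to F, so under the subordination agreement B and F exchange positions.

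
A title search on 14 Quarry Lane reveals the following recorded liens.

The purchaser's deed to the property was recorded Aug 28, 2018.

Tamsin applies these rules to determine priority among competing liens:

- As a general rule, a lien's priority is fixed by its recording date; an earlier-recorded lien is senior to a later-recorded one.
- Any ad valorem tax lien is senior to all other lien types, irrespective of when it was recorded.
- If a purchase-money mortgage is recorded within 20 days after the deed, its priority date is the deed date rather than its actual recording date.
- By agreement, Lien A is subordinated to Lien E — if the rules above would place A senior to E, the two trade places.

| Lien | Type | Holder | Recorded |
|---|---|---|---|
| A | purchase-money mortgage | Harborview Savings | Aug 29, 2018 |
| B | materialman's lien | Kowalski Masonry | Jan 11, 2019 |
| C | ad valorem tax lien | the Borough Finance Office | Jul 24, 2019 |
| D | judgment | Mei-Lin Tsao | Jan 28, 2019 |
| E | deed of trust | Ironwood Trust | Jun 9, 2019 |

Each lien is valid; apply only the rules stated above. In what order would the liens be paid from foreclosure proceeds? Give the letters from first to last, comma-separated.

First, effective dates: A's effective date is the deed date, Aug 28, 2018.
C is an ad valorem tax lien, so it outranks all other liens regardless of date.
The other liens, earliest effective date first: A (Aug 28, 2018), B (Jan 11, 2019), D (Jan 28, 2019), E (Jun 9, 2019).
Because A would otherwise rank above E, the subordination swaps them.

C, E, B, D, A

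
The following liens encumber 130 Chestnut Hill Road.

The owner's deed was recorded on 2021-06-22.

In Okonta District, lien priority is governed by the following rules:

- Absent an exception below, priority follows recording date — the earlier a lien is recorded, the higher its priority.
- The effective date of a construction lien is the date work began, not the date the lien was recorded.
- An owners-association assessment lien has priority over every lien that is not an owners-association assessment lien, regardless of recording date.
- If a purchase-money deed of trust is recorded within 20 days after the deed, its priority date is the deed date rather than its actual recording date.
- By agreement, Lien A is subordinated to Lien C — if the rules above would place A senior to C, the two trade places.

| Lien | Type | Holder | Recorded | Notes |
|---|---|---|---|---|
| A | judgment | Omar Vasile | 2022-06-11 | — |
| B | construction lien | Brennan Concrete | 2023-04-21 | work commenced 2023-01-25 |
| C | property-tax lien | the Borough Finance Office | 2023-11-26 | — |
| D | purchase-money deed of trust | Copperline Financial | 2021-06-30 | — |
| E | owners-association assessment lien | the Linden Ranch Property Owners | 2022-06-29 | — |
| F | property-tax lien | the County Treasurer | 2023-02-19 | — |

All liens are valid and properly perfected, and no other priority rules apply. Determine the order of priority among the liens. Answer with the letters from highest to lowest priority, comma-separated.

E, D, C, B, F, A

Effective dates after the stated exceptions: B is treated as recorded 2023-01-25, the work-commencement date; D was recorded within the 20-day window, so its effective date is the deed date 2021-06-22.
As an owners-association assessment lien, E is senior to every other lien.
Among the remaining liens, by effective date: D (2021-06-22), A (2022-06-11), B (2023-01-25), F (2023-02-19), C (2023-11-26).
Because A would otherwise rank above C, the subordination swaps them.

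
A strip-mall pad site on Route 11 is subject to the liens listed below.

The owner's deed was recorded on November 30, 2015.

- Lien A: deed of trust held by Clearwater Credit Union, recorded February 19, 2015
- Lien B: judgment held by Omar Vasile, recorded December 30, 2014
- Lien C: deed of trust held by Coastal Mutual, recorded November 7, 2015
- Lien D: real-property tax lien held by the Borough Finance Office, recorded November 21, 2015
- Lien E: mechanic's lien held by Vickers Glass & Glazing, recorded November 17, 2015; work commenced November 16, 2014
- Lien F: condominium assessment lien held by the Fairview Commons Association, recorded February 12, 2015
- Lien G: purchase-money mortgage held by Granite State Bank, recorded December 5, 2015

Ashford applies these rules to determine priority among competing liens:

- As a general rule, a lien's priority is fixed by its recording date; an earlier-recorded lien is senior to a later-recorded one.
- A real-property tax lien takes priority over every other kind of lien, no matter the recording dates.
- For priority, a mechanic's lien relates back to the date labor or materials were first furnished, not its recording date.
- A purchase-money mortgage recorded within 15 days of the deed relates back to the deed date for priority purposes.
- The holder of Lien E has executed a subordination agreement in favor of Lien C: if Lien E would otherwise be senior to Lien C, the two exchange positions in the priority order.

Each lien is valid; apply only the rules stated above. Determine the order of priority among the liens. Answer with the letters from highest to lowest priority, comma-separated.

Effective dates: E relates back to November 16, 2014 (work commenced); G relates back to the deed date November 30, 2015.
D, as a real-property tax lien, has superpriority and ranks first.
The other liens, earliest effective date first: E (November 16, 2014), B (December 30, 2014), F (February 12, 2015), A (February 19, 2015), C (November 7, 2015), G (November 30, 2015).
The subordination applies — E was senior to C — so E and C swap.

D, C, B, F, A, E, G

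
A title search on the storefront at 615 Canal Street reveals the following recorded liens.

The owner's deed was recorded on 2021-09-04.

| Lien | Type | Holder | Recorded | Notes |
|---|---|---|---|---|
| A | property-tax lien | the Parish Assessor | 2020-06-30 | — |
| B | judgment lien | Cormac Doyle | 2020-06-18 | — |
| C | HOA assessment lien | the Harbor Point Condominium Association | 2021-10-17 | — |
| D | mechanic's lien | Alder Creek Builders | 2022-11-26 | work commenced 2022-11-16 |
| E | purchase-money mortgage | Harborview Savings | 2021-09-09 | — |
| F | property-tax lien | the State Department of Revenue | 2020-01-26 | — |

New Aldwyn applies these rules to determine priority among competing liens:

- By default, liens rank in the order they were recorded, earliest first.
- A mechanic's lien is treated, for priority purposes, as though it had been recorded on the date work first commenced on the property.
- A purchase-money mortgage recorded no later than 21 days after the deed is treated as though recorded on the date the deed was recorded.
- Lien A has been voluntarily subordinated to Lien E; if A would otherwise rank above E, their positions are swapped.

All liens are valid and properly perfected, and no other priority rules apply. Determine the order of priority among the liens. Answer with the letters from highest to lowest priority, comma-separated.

Effective dates after the stated exceptions: D relates back to 2022-11-16 (work commenced); E's effective date is the deed date, 2021-09-04.
By effective date: F (2020-01-26), B (2020-06-18), A (2020-06-30), E (2021-09-04), C (2021-10-17), D (2022-11-16).
A would otherwise be senior to E, so under the subordination agreement A and E exchange positions.

F, B, E, A, C, D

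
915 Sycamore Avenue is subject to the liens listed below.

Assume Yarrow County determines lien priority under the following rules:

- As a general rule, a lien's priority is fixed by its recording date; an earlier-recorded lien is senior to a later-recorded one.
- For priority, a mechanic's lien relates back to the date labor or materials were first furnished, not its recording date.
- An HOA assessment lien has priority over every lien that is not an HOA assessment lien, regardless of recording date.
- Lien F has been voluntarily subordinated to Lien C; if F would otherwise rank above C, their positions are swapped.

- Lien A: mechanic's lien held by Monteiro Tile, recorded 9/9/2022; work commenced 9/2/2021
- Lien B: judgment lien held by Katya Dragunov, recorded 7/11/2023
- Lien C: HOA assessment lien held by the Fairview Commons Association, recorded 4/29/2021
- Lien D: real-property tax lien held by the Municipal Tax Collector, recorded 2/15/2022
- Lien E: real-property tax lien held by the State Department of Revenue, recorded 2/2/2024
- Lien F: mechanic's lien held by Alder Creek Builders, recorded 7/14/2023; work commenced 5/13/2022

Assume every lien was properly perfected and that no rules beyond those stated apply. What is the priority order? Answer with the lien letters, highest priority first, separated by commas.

First, effective dates: A is treated as recorded 9/2/2021, the work-commencement date; F relates back to 5/13/2022 (work commenced).
As an HOA assessment lien, C is senior to every other lien.
Ordering the rest by effective date: A (9/2/2021), D (2/15/2022), F (5/13/2022), B (7/11/2023), E (2/2/2024).
F is already junior to C, so the subordination agreement changes nothing.

C, A, D, F, B, E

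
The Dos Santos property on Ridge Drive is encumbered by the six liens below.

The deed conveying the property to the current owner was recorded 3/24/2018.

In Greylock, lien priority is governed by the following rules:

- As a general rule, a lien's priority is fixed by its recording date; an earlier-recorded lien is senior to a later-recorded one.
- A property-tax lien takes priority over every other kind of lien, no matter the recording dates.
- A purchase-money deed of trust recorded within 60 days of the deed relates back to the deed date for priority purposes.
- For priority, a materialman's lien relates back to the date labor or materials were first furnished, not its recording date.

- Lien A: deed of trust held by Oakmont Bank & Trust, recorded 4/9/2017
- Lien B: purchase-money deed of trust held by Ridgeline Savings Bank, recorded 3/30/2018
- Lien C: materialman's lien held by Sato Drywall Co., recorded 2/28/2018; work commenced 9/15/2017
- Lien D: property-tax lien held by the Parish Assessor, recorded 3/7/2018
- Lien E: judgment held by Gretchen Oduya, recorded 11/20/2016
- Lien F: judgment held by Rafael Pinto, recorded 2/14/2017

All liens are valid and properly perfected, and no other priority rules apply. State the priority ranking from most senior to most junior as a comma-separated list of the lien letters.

D, E, F, A, C, B

First, effective dates: B was recorded within the 60-day window, so its effective date is the deed date 3/24/2018; C relates back to 9/15/2017 (work commenced).
D, as a property-tax lien, has superpriority and ranks first.
Remaining liens by effective date: E (11/20/2016), F (2/14/2017), A (4/9/2017), C (9/15/2017), B (3/24/2018).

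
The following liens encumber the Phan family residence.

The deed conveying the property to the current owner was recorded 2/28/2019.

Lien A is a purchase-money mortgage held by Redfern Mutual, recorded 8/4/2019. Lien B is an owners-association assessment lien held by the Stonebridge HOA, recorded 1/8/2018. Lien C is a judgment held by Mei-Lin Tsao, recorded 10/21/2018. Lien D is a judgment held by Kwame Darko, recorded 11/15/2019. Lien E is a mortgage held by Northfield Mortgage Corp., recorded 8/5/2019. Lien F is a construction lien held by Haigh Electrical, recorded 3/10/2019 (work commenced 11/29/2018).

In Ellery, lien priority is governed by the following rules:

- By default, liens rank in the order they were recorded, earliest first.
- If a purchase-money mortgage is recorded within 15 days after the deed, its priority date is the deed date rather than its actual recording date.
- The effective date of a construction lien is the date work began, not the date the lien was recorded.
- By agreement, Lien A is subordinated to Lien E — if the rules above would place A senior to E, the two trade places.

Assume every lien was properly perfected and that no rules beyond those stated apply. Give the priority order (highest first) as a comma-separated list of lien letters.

Effective dates: A was recorded 157 days after the deed — beyond 15 days — so no relation-back applies; F is treated as recorded 11/29/2018, the work-commencement date.
Ordering by effective date: B (1/8/2018), C (10/21/2018), F (11/29/2018), A (8/4/2019), E (8/5/2019), D (11/15/2019).
The subordination applies — A was senior to E — so A and E swap.

B, C, F, E, A, D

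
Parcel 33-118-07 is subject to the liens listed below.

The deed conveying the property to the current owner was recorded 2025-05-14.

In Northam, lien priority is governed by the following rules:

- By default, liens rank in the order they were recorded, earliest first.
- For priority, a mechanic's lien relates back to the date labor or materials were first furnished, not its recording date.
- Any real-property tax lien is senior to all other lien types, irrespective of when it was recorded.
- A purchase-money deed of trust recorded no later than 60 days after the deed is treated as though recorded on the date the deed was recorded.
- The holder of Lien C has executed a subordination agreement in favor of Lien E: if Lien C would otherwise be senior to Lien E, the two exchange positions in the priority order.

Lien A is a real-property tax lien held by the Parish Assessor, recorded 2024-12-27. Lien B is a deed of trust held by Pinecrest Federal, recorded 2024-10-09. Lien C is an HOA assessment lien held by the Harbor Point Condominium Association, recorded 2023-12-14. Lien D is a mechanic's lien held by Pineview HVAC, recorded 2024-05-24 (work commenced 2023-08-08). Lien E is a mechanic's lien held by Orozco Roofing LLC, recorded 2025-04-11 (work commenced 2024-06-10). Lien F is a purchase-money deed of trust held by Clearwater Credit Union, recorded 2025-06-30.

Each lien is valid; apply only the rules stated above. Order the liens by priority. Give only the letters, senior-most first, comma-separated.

A, D, E, C, B, F

Adjusting effective dates: D is treated as recorded 2023-08-08, the work-commencement date; E is treated as recorded 2024-06-10, the work-commencement date; F's effective date is the deed date, 2025-05-14.
A is a real-property tax lien and takes priority over every other lien.
The other liens, earliest effective date first: D (2023-08-08), C (2023-12-14), E (2024-06-10), B (2024-10-09), F (2025-05-14).
C would otherwise be senior to E, so under the subordination agreement C and E exchange positions.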